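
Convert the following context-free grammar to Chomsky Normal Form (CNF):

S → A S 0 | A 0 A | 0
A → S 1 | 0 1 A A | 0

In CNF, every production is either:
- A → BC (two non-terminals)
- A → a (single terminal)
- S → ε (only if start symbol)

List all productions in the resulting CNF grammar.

T0 → 0; S → 0; T1 → 1; A → 0; S → A X0; X0 → S T0; S → A X1; X1 → T0 A; A → S T1; A → T0 X2; X2 → T1 X3; X3 → A A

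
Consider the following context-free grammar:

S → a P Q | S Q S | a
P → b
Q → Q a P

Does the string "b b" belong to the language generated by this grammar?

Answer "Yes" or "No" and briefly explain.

No - no valid derivation exists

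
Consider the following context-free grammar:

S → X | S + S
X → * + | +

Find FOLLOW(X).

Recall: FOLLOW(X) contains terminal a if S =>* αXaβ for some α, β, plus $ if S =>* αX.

We compute FOLLOW(X) using the standard algorithm.
FOLLOW(S) starts with {$}.
FIRST(S) = {*, +}
FIRST(X) = {*, +}
FOLLOW(S) = {$, +}
FOLLOW(X) = {$, +}
Therefore, FOLLOW(X) = {$, +}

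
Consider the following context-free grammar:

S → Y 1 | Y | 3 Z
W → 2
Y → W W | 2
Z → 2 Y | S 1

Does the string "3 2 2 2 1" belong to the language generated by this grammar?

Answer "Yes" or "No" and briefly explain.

No - no valid derivation exists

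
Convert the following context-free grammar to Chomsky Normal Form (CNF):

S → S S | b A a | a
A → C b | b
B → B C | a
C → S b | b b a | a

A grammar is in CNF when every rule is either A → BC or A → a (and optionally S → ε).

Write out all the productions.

TB → b; TA → a; S → a; A → b; B → a; C → a; S → S S; S → TB X0; X0 → A TA; A → C TB; B → B C; C → S TB; C → TB X1; X1 → TB TA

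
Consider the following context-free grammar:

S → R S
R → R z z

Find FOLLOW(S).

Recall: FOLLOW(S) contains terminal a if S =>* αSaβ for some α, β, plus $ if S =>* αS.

We compute FOLLOW(S) using the standard algorithm.
FOLLOW(S) starts with {$}.
FIRST(R) = {}
FIRST(S) = {}
FOLLOW(R) = {z}
FOLLOW(S) = {$}
Therefore, FOLLOW(S) = {$}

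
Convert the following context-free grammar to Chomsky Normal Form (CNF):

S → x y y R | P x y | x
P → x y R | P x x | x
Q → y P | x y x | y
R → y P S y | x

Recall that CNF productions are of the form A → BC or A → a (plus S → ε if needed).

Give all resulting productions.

TX → x; TY → y; S → x; P → x; Q → y; R → x; S → TX X0; X0 → TY X1; X1 → TY R; S → P X2; X2 → TX TY; P → TX X3; X3 → TY R; P → P X4; X4 → TX TX; Q → TY P; Q → TX X5; X5 → TY TX; R → TY X6; X6 → P X7; X7 → S TY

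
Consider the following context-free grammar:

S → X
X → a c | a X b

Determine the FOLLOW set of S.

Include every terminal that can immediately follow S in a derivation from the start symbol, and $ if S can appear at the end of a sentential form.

We compute FOLLOW(S) using the standard algorithm.
FOLLOW(S) starts with {$}.
FIRST(S) = {a}
FIRST(X) = {a}
FOLLOW(S) = {$}
FOLLOW(X) = {$, b}
Therefore, FOLLOW(S) = {$}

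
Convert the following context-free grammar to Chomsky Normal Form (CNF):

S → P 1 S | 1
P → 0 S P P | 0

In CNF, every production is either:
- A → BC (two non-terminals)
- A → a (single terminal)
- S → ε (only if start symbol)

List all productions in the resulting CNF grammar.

T1 → 1; S → 1; T0 → 0; P → 0; S → P X0; X0 → T1 S; P → T0 X1; X1 → S X2; X2 → P P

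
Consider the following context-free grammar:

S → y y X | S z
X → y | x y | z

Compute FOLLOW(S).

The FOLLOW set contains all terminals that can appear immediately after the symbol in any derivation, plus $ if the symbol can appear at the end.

We compute FOLLOW(S) using the standard algorithm.
FOLLOW(S) starts with {$}.
FIRST(S) = {y}
FIRST(X) = {x, y, z}
FOLLOW(S) = {$, z}
FOLLOW(X) = {$, z}
Therefore, FOLLOW(S) = {$, z}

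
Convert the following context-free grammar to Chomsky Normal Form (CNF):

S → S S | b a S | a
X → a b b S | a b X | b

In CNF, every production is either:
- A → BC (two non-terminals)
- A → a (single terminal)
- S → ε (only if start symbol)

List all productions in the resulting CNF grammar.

TB → b; TA → a; S → a; X → b; S → S S; S → TB X0; X0 → TA S; X → TA X1; X1 → TB X2; X2 → TB S; X → TA X3; X3 → TB X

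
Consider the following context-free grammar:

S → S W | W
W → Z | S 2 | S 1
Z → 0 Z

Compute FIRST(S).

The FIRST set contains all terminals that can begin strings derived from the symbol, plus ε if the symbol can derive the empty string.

We compute FIRST(S) using the standard algorithm.
FIRST(S) = {0}
FIRST(W) = {0}
FIRST(Z) = {0}
Therefore, FIRST(S) = {0}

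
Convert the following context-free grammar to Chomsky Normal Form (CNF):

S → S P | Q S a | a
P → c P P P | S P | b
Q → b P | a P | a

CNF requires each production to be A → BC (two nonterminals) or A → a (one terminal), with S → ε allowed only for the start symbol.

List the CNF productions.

TA → a; S → a; TC → c; P → b; TB → b; Q → a; S → S P; S → Q X0; X0 → S TA; P → TC X1; X1 → P X2; X2 → P P; P → S P; Q → TB P; Q → TA P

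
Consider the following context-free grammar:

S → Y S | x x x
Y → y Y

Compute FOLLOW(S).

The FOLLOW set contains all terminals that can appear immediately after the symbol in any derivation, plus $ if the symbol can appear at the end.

We compute FOLLOW(S) using the standard algorithm.
FOLLOW(S) starts with {$}.
FIRST(S) = {x, y}
FIRST(Y) = {y}
FOLLOW(S) = {$}
FOLLOW(Y) = {x, y}
Therefore, FOLLOW(S) = {$}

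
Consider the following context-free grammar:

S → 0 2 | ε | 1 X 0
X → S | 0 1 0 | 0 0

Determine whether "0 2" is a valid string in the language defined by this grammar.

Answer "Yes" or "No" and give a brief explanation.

Yes - a valid derivation exists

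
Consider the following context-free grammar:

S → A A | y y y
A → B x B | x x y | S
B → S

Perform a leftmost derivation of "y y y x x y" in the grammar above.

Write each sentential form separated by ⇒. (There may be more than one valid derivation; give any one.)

S ⇒ A A ⇒ S A ⇒ y y y A ⇒ y y y x x y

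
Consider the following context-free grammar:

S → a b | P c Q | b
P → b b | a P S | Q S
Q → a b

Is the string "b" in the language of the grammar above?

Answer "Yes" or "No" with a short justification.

Yes - a valid derivation exists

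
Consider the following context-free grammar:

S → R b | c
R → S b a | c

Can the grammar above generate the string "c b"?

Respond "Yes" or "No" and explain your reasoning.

Yes - a valid derivation exists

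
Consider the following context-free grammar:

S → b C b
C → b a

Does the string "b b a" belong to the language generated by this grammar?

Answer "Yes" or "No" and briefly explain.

No - no valid derivation exists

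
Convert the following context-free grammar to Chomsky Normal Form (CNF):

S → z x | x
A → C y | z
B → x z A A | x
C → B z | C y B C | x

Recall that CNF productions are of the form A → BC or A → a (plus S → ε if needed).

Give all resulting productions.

TZ → z; TX → x; S → x; TY → y; A → z; B → x; C → x; S → TZ TX; A → C TY; B → TX X0; X0 → TZ X1; X1 → A A; C → B TZ; C → C X2; X2 → TY X3; X3 → B C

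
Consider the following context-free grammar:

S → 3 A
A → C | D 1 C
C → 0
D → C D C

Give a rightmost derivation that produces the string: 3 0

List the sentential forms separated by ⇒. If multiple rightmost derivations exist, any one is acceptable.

S ⇒ 3 A ⇒ 3 C ⇒ 3 0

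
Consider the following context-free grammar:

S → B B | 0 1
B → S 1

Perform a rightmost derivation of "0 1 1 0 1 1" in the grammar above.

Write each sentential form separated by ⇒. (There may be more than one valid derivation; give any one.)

S ⇒ B B ⇒ B S 1 ⇒ B 0 1 1 ⇒ S 1 0 1 1 ⇒ 0 1 1 0 1 1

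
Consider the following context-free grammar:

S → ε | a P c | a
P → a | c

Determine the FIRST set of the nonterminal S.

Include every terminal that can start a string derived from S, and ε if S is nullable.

We compute FIRST(S) using the standard algorithm.
FIRST(P) = {a, c}
FIRST(S) = {a, ε}
Therefore, FIRST(S) = {a, ε}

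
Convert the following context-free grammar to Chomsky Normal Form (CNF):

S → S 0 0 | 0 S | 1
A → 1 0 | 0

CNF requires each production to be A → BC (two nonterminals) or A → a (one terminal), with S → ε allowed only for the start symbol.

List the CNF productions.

T0 → 0; S → 1; T1 → 1; A → 0; S → S X0; X0 → T0 T0; S → T0 S; A → T1 T0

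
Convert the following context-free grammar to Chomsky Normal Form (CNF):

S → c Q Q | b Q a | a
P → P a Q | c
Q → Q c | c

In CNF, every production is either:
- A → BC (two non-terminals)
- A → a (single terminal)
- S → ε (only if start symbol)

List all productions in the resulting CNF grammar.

TC → c; TB → b; TA → a; S → a; P → c; Q → c; S → TC X0; X0 → Q Q; S → TB X1; X1 → Q TA; P → P X2; X2 → TA Q; Q → Q TC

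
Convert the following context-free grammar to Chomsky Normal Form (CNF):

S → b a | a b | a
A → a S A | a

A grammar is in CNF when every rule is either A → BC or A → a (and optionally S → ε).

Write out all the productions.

TB → b; TA → a; S → a; A → a; S → TB TA; S → TA TB; A → TA X0; X0 → S A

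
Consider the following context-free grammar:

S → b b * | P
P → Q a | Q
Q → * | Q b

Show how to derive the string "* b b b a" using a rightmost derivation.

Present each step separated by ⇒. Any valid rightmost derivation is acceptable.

S ⇒ P ⇒ Q a ⇒ Q b a ⇒ Q b b a ⇒ Q b b b a ⇒ * b b b a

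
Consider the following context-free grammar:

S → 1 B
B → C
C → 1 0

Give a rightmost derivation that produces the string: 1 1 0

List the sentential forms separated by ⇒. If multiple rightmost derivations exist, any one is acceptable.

S ⇒ 1 B ⇒ 1 C ⇒ 1 1 0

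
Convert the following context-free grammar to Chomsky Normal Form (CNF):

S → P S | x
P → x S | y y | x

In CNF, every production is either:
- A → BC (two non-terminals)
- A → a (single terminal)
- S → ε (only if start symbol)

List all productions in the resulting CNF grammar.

S → x; TX → x; TY → y; P → x; S → P S; P → TX S; P → TY TY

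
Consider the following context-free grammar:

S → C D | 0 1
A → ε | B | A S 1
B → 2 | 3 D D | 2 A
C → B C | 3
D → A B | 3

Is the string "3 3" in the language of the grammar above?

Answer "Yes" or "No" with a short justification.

Yes - a valid derivation exists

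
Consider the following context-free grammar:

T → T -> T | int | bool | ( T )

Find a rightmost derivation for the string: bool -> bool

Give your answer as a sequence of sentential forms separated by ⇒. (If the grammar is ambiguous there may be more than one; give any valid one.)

T ⇒ T -> T ⇒ T -> bool ⇒ bool -> bool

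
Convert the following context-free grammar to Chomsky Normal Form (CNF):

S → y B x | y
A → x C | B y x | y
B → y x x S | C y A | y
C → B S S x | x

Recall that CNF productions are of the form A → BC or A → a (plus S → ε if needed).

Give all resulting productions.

TY → y; TX → x; S → y; A → y; B → y; C → x; S → TY X0; X0 → B TX; A → TX C; A → B X1; X1 → TY TX; B → TY X2; X2 → TX X3; X3 → TX S; B → C X4; X4 → TY A; C → B X5; X5 → S X6; X6 → S TX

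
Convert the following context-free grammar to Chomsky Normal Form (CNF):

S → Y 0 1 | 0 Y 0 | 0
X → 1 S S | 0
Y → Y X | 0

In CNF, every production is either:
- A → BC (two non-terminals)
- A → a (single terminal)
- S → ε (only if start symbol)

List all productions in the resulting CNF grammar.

T0 → 0; T1 → 1; S → 0; X → 0; Y → 0; S → Y X0; X0 → T0 T1; S → T0 X1; X1 → Y T0; X → T1 X2; X2 → S S; Y → Y X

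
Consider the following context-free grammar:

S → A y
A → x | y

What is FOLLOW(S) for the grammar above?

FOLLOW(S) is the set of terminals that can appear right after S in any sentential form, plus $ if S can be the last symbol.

We compute FOLLOW(S) using the standard algorithm.
FOLLOW(S) starts with {$}.
FIRST(A) = {x, y}
FIRST(S) = {x, y}
FOLLOW(A) = {y}
FOLLOW(S) = {$}
Therefore, FOLLOW(S) = {$}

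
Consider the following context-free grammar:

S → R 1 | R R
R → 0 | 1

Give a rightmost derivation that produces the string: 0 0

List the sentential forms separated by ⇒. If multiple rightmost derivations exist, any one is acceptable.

S ⇒ R R ⇒ R 0 ⇒ 0 0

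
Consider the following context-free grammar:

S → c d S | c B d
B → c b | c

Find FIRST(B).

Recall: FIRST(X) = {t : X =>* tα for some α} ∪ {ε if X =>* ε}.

We compute FIRST(B) using the standard algorithm.
FIRST(B) = {c}
FIRST(S) = {c}
Therefore, FIRST(B) = {c}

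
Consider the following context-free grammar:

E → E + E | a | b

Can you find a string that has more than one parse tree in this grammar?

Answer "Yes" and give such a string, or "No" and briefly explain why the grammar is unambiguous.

Yes - the string 'b + b + a + a + a' has two distinct parse trees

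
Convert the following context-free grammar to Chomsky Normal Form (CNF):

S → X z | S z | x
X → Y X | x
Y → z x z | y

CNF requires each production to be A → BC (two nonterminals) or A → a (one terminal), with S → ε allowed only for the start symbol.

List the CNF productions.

TZ → z; S → x; X → x; TX → x; Y → y; S → X TZ; S → S TZ; X → Y X; Y → TZ X0; X0 → TX TZ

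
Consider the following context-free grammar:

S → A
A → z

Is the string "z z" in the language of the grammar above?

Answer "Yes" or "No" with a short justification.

No - no valid derivation exists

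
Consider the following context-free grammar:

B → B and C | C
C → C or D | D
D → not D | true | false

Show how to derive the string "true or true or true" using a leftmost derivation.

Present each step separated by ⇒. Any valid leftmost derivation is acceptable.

B ⇒ C ⇒ C or D ⇒ C or D or D ⇒ D or D or D ⇒ true or D or D ⇒ true or true or D ⇒ true or true or true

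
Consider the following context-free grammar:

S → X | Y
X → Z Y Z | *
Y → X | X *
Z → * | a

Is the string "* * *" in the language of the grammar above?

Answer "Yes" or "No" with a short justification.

Yes - a valid derivation exists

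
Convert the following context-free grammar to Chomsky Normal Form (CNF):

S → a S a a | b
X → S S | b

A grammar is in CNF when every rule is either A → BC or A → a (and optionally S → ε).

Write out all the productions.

TA → a; S → b; X → b; S → TA X0; X0 → S X1; X1 → TA TA; X → S S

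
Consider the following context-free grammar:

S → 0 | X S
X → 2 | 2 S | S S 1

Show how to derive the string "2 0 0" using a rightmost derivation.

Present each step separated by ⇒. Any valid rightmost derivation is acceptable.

S ⇒ X S ⇒ X 0 ⇒ 2 S 0 ⇒ 2 0 0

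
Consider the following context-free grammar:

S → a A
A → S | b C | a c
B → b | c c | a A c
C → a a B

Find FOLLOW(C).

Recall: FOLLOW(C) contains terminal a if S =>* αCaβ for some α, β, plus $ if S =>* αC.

We compute FOLLOW(C) using the standard algorithm.
FOLLOW(S) starts with {$}.
FIRST(A) = {a, b}
FIRST(B) = {a, b, c}
FIRST(C) = {a}
FIRST(S) = {a}
FOLLOW(A) = {$, c}
FOLLOW(B) = {$, c}
FOLLOW(C) = {$, c}
FOLLOW(S) = {$, c}
Therefore, FOLLOW(C) = {$, c}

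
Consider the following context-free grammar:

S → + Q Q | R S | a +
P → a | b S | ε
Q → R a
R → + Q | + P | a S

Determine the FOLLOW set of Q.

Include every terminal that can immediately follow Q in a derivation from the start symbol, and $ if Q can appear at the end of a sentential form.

We compute FOLLOW(Q) using the standard algorithm.
FOLLOW(S) starts with {$}.
FIRST(P) = {a, b, ε}
FIRST(Q) = {+, a}
FIRST(R) = {+, a}
FIRST(S) = {+, a}
FOLLOW(P) = {+, a}
FOLLOW(Q) = {$, +, a}
FOLLOW(R) = {+, a}
FOLLOW(S) = {$, +, a}
Therefore, FOLLOW(Q) = {$, +, a}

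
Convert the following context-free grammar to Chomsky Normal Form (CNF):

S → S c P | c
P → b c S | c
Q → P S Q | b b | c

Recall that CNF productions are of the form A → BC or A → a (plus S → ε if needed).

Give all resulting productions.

TC → c; S → c; TB → b; P → c; Q → c; S → S X0; X0 → TC P; P → TB X1; X1 → TC S; Q → P X2; X2 → S Q; Q → TB TB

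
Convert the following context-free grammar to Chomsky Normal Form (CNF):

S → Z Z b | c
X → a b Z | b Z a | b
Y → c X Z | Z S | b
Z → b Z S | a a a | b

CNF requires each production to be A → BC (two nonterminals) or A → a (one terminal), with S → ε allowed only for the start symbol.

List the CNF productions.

TB → b; S → c; TA → a; X → b; TC → c; Y → b; Z → b; S → Z X0; X0 → Z TB; X → TA X1; X1 → TB Z; X → TB X2; X2 → Z TA; Y → TC X3; X3 → X Z; Y → Z S; Z → TB X4; X4 → Z S; Z → TA X5; X5 → TA TA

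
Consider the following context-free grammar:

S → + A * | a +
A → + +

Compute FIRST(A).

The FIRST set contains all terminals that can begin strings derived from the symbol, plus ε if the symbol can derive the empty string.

We compute FIRST(A) using the standard algorithm.
FIRST(A) = {+}
FIRST(S) = {+, a}
Therefore, FIRST(A) = {+}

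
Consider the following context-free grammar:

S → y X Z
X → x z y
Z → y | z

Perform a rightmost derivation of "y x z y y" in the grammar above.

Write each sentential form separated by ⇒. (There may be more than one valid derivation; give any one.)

S ⇒ y X Z ⇒ y X y ⇒ y x z y y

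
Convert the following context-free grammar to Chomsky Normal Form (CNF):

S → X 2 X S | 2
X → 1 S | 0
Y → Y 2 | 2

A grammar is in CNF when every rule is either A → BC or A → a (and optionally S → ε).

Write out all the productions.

T2 → 2; S → 2; T1 → 1; X → 0; Y → 2; S → X X0; X0 → T2 X1; X1 → X S; X → T1 S; Y → Y T2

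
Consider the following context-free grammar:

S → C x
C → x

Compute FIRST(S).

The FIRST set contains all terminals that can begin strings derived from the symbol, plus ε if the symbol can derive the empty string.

We compute FIRST(S) using the standard algorithm.
FIRST(C) = {x}
FIRST(S) = {x}
Therefore, FIRST(S) = {x}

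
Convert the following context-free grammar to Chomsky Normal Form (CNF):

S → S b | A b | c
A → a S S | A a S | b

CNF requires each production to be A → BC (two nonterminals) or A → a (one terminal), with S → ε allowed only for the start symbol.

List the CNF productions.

TB → b; S → c; TA → a; A → b; S → S TB; S → A TB; A → TA X0; X0 → S S; A → A X1; X1 → TA S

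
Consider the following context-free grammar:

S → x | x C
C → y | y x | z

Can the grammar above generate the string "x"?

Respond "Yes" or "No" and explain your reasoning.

Yes - a valid derivation exists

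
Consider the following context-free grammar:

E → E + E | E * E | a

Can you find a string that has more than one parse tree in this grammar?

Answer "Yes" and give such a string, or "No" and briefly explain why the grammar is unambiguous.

Yes - the string 'a * a + a * a' has two distinct parse trees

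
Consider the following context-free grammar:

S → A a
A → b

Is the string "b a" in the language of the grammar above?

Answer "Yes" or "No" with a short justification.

Yes - a valid derivation exists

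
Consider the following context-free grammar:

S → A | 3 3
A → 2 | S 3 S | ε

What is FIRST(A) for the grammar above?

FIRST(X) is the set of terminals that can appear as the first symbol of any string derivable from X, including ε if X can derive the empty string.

We compute FIRST(A) using the standard algorithm.
FIRST(A) = {2, 3, ε}
FIRST(S) = {2, 3, ε}
Therefore, FIRST(A) = {2, 3, ε}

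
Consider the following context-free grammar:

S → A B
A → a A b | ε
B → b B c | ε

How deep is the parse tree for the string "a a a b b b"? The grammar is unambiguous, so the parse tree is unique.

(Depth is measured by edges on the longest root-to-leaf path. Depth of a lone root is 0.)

5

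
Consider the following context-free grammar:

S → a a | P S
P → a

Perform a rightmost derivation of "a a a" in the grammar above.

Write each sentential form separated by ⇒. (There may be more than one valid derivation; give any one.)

S ⇒ P S ⇒ P a a ⇒ a a a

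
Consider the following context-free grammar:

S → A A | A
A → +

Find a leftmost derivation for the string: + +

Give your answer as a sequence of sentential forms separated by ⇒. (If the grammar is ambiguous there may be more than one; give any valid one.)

S ⇒ A A ⇒ + A ⇒ + +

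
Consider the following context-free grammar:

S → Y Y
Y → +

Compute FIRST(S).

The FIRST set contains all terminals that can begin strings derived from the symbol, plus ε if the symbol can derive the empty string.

We compute FIRST(S) using the standard algorithm.
FIRST(S) = {+}
FIRST(Y) = {+}
Therefore, FIRST(S) = {+}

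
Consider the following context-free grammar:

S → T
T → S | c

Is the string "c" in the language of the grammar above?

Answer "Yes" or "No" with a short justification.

Yes - a valid derivation exists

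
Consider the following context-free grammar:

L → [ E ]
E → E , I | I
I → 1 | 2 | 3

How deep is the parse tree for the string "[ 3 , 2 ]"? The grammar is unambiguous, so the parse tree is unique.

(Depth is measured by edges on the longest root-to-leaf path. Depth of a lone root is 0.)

4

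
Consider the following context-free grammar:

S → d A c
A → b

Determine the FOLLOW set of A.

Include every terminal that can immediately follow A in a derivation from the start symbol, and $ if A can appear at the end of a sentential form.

We compute FOLLOW(A) using the standard algorithm.
FOLLOW(S) starts with {$}.
FIRST(A) = {b}
FIRST(S) = {d}
FOLLOW(A) = {c}
FOLLOW(S) = {$}
Therefore, FOLLOW(A) = {c}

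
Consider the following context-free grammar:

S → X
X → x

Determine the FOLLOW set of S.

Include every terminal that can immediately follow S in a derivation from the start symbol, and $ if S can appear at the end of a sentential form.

We compute FOLLOW(S) using the standard algorithm.
FOLLOW(S) starts with {$}.
FIRST(S) = {x}
FIRST(X) = {x}
FOLLOW(S) = {$}
FOLLOW(X) = {$}
Therefore, FOLLOW(S) = {$}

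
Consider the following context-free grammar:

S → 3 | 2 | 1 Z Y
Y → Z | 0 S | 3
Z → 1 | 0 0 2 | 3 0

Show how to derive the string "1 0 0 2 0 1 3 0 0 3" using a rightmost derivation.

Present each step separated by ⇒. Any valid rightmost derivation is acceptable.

S ⇒ 1 Z Y ⇒ 1 Z 0 S ⇒ 1 Z 0 1 Z Y ⇒ 1 Z 0 1 Z 0 S ⇒ 1 Z 0 1 Z 0 3 ⇒ 1 Z 0 1 3 0 0 3 ⇒ 1 0 0 2 0 1 3 0 0 3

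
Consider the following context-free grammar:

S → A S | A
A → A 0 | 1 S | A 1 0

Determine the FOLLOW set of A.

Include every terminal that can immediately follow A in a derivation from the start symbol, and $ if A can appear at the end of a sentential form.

We compute FOLLOW(A) using the standard algorithm.
FOLLOW(S) starts with {$}.
FIRST(A) = {1}
FIRST(S) = {1}
FOLLOW(A) = {$, 0, 1}
FOLLOW(S) = {$, 0, 1}
Therefore, FOLLOW(A) = {$, 0, 1}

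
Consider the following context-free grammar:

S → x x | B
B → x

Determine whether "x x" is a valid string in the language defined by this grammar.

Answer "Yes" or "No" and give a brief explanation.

Yes - a valid derivation exists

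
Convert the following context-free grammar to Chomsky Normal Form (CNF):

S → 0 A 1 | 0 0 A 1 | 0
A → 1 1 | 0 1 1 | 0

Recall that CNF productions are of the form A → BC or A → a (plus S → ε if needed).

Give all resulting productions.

T0 → 0; T1 → 1; S → 0; A → 0; S → T0 X0; X0 → A T1; S → T0 X1; X1 → T0 X2; X2 → A T1; A → T1 T1; A → T0 X3; X3 → T1 T1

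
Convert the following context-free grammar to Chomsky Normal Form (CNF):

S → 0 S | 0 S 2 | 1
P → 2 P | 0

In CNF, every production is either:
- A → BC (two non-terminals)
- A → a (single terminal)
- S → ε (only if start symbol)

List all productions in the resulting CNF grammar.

T0 → 0; T2 → 2; S → 1; P → 0; S → T0 S; S → T0 X0; X0 → S T2; P → T2 P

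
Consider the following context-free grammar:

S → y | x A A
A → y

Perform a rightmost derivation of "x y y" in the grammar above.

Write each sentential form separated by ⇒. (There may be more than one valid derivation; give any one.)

S ⇒ x A A ⇒ x A y ⇒ x y y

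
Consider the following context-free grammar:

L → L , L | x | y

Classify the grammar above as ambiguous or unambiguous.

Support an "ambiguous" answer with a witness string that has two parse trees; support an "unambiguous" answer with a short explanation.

Ambiguous - the string 'x , y , y , x , x' has two distinct parse trees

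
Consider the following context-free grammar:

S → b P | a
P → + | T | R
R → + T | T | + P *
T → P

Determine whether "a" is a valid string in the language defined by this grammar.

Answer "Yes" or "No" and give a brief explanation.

Yes - a valid derivation exists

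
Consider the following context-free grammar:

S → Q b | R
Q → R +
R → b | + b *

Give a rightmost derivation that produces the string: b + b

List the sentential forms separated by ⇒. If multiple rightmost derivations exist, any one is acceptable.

S ⇒ Q b ⇒ R + b ⇒ b + b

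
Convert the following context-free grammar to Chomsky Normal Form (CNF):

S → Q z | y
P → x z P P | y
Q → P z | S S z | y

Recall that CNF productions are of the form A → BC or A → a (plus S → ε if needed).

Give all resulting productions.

TZ → z; S → y; TX → x; P → y; Q → y; S → Q TZ; P → TX X0; X0 → TZ X1; X1 → P P; Q → P TZ; Q → S X2; X2 → S TZ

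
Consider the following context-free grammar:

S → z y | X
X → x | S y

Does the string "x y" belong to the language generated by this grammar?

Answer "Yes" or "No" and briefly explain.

Yes - a valid derivation exists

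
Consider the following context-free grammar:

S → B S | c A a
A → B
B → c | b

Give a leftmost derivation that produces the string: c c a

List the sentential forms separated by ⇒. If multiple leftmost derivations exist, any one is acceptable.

S ⇒ c A a ⇒ c B a ⇒ c c a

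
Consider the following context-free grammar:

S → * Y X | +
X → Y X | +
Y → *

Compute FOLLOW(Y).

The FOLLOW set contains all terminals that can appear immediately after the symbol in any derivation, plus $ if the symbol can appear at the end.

We compute FOLLOW(Y) using the standard algorithm.
FOLLOW(S) starts with {$}.
FIRST(S) = {*, +}
FIRST(X) = {*, +}
FIRST(Y) = {*}
FOLLOW(S) = {$}
FOLLOW(X) = {$}
FOLLOW(Y) = {*, +}
Therefore, FOLLOW(Y) = {*, +}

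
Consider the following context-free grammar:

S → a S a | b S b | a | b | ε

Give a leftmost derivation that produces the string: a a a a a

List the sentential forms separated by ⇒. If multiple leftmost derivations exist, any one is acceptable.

S ⇒ a S a ⇒ a a S a a ⇒ a a a a a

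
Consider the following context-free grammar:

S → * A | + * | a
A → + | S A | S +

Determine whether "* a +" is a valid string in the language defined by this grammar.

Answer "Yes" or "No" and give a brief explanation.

Yes - a valid derivation exists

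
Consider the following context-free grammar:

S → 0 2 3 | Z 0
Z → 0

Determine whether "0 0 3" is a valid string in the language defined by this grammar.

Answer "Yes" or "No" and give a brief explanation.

No - no valid derivation exists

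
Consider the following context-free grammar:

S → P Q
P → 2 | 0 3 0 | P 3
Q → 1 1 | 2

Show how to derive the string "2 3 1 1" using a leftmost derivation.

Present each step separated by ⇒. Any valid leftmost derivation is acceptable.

S ⇒ P Q ⇒ P 3 Q ⇒ 2 3 Q ⇒ 2 3 1 1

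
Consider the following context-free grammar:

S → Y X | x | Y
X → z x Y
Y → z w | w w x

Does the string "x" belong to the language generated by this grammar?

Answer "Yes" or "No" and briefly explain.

Yes - a valid derivation exists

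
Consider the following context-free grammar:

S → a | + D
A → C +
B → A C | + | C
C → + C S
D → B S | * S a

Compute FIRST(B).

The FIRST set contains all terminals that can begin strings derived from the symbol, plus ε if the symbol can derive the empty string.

We compute FIRST(B) using the standard algorithm.
FIRST(A) = {+}
FIRST(B) = {+}
FIRST(C) = {+}
FIRST(D) = {*, +}
FIRST(S) = {+, a}
Therefore, FIRST(B) = {+}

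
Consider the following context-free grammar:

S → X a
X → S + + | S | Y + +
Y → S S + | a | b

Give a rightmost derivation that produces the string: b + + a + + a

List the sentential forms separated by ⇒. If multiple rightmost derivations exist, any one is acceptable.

S ⇒ X a ⇒ S + + a ⇒ X a + + a ⇒ Y + + a + + a ⇒ b + + a + + a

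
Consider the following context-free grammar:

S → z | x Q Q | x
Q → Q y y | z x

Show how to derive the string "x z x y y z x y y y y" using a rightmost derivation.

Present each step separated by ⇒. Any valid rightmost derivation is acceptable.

S ⇒ x Q Q ⇒ x Q Q y y ⇒ x Q Q y y y y ⇒ x Q z x y y y y ⇒ x Q y y z x y y y y ⇒ x z x y y z x y y y y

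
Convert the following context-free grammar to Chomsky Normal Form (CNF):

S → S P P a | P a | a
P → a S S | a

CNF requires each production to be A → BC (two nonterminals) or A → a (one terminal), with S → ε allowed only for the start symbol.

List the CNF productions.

TA → a; S → a; P → a; S → S X0; X0 → P X1; X1 → P TA; S → P TA; P → TA X2; X2 → S S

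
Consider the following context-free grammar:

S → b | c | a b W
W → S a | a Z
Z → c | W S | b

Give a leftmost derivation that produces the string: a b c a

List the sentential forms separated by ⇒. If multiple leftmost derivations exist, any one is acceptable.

S ⇒ a b W ⇒ a b S a ⇒ a b c a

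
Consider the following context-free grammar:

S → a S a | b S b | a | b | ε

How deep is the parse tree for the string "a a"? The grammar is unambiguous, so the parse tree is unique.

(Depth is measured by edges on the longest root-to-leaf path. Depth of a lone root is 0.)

2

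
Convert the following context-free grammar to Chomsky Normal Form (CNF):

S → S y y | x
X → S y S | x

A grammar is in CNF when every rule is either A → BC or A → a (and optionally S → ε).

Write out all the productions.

TY → y; S → x; X → x; S → S X0; X0 → TY TY; X → S X1; X1 → TY S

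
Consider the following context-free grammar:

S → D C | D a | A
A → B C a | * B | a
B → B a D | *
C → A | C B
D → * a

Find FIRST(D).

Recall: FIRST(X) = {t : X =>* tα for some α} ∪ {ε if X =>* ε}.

We compute FIRST(D) using the standard algorithm.
FIRST(A) = {*, a}
FIRST(B) = {*}
FIRST(C) = {*, a}
FIRST(D) = {*}
FIRST(S) = {*, a}
Therefore, FIRST(D) = {*}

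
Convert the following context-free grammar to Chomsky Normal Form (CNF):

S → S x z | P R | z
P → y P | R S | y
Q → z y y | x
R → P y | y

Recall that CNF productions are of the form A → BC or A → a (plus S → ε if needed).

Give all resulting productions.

TX → x; TZ → z; S → z; TY → y; P → y; Q → x; R → y; S → S X0; X0 → TX TZ; S → P R; P → TY P; P → R S; Q → TZ X1; X1 → TY TY; R → P TY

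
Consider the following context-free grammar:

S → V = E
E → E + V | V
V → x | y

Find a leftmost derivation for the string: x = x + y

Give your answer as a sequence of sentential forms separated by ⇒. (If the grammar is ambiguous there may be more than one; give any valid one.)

S ⇒ V = E ⇒ x = E ⇒ x = E + V ⇒ x = V + V ⇒ x = x + V ⇒ x = x + y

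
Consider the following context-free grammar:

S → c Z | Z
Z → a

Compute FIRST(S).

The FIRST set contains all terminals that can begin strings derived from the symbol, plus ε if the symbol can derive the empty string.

We compute FIRST(S) using the standard algorithm.
FIRST(S) = {a, c}
FIRST(Z) = {a}
Therefore, FIRST(S) = {a, c}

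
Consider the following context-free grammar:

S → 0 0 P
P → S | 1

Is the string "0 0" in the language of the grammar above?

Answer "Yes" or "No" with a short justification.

No - no valid derivation exists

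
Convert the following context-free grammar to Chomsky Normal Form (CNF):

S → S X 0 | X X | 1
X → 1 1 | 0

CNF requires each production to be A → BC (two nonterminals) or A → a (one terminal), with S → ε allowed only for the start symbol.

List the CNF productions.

T0 → 0; S → 1; T1 → 1; X → 0; S → S X0; X0 → X T0; S → X X; X → T1 T1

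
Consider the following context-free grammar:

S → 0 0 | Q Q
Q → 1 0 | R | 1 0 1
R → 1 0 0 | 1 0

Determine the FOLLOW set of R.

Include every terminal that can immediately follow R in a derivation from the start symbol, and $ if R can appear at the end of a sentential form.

We compute FOLLOW(R) using the standard algorithm.
FOLLOW(S) starts with {$}.
FIRST(Q) = {1}
FIRST(R) = {1}
FIRST(S) = {0, 1}
FOLLOW(Q) = {$, 1}
FOLLOW(R) = {$, 1}
FOLLOW(S) = {$}
Therefore, FOLLOW(R) = {$, 1}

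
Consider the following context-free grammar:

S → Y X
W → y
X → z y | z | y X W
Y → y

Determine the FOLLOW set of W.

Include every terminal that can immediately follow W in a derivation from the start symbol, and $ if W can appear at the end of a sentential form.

We compute FOLLOW(W) using the standard algorithm.
FOLLOW(S) starts with {$}.
FIRST(S) = {y}
FIRST(W) = {y}
FIRST(X) = {y, z}
FIRST(Y) = {y}
FOLLOW(S) = {$}
FOLLOW(W) = {$, y}
FOLLOW(X) = {$, y}
FOLLOW(Y) = {y, z}
Therefore, FOLLOW(W) = {$, y}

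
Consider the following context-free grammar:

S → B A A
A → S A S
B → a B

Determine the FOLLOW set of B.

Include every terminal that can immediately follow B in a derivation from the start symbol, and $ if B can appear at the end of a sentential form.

We compute FOLLOW(B) using the standard algorithm.
FOLLOW(S) starts with {$}.
FIRST(A) = {a}
FIRST(B) = {a}
FIRST(S) = {a}
FOLLOW(A) = {$, a}
FOLLOW(B) = {a}
FOLLOW(S) = {$, a}
Therefore, FOLLOW(B) = {a}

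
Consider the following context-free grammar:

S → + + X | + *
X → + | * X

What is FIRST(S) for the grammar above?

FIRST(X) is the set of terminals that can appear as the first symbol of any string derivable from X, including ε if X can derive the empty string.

We compute FIRST(S) using the standard algorithm.
FIRST(S) = {+}
FIRST(X) = {*, +}
Therefore, FIRST(S) = {+}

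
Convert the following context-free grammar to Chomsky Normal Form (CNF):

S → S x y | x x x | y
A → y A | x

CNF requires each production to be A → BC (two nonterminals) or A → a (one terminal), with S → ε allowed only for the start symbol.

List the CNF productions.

TX → x; TY → y; S → y; A → x; S → S X0; X0 → TX TY; S → TX X1; X1 → TX TX; A → TY A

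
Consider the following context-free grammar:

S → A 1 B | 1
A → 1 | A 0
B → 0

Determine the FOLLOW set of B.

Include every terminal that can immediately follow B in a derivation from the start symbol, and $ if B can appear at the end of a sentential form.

We compute FOLLOW(B) using the standard algorithm.
FOLLOW(S) starts with {$}.
FIRST(A) = {1}
FIRST(B) = {0}
FIRST(S) = {1}
FOLLOW(A) = {0, 1}
FOLLOW(B) = {$}
FOLLOW(S) = {$}
Therefore, FOLLOW(B) = {$}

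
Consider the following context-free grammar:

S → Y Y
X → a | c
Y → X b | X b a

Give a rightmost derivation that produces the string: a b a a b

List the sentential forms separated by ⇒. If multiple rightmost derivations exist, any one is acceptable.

S ⇒ Y Y ⇒ Y X b ⇒ Y a b ⇒ X b a a b ⇒ a b a a b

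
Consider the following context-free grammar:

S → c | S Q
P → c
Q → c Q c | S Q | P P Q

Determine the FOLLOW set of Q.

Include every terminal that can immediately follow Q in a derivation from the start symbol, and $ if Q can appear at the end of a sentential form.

We compute FOLLOW(Q) using the standard algorithm.
FOLLOW(S) starts with {$}.
FIRST(P) = {c}
FIRST(Q) = {c}
FIRST(S) = {c}
FOLLOW(P) = {c}
FOLLOW(Q) = {$, c}
FOLLOW(S) = {$, c}
Therefore, FOLLOW(Q) = {$, c}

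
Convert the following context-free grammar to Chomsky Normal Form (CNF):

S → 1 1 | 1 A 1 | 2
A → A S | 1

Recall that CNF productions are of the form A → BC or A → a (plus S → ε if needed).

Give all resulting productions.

T1 → 1; S → 2; A → 1; S → T1 T1; S → T1 X0; X0 → A T1; A → A S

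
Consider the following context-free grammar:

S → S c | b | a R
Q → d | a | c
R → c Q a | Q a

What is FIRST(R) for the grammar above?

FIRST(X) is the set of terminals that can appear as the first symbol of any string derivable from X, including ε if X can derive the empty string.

We compute FIRST(R) using the standard algorithm.
FIRST(Q) = {a, c, d}
FIRST(R) = {a, c, d}
FIRST(S) = {a, b}
Therefore, FIRST(R) = {a, c, d}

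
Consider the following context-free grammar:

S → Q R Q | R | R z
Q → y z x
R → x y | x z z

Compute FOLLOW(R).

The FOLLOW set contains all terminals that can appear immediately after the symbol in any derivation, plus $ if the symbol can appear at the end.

We compute FOLLOW(R) using the standard algorithm.
FOLLOW(S) starts with {$}.
FIRST(Q) = {y}
FIRST(R) = {x}
FIRST(S) = {x, y}
FOLLOW(Q) = {$, x}
FOLLOW(R) = {$, y, z}
FOLLOW(S) = {$}
Therefore, FOLLOW(R) = {$, y, z}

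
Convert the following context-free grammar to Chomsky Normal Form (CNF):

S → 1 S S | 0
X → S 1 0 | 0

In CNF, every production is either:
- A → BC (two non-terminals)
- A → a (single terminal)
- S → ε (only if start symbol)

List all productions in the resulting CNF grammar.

T1 → 1; S → 0; T0 → 0; X → 0; S → T1 X0; X0 → S S; X → S X1; X1 → T1 T0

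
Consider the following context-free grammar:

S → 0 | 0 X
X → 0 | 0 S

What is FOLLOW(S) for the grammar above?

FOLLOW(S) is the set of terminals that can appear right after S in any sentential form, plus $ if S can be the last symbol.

We compute FOLLOW(S) using the standard algorithm.
FOLLOW(S) starts with {$}.
FIRST(S) = {0}
FIRST(X) = {0}
FOLLOW(S) = {$}
FOLLOW(X) = {$}
Therefore, FOLLOW(S) = {$}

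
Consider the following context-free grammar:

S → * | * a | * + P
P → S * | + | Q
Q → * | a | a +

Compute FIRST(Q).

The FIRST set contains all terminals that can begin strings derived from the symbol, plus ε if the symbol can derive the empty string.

We compute FIRST(Q) using the standard algorithm.
FIRST(P) = {*, +, a}
FIRST(Q) = {*, a}
FIRST(S) = {*}
Therefore, FIRST(Q) = {*, a}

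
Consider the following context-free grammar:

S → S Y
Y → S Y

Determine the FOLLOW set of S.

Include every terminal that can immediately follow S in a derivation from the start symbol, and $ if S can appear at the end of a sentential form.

We compute FOLLOW(S) using the standard algorithm.
FOLLOW(S) starts with {$}.
FIRST(S) = {}
FIRST(Y) = {}
FOLLOW(S) = {$}
FOLLOW(Y) = {$}
Therefore, FOLLOW(S) = {$}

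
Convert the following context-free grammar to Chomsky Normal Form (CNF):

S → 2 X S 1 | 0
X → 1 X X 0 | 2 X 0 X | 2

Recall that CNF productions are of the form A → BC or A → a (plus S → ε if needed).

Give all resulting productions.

T2 → 2; T1 → 1; S → 0; T0 → 0; X → 2; S → T2 X0; X0 → X X1; X1 → S T1; X → T1 X2; X2 → X X3; X3 → X T0; X → T2 X4; X4 → X X5; X5 → T0 X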